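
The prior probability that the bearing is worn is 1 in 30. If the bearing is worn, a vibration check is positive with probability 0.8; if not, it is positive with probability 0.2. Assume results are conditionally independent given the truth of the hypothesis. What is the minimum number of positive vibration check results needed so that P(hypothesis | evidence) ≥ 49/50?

6

Prior odds: (1/30) ÷ (29/30) = 1/29.
Likelihood ratio of a positive = 0.8/0.2 = 4.
Target odds: 0.98 ÷ 0.02 = 49.
Need (1/29) × 4ⁿ ≥ 49, i.e. 4ⁿ ≥ 1421.
4⁵ = 1024 falls short of 1421 but 4⁶ = 4096 reaches it, so n = 6.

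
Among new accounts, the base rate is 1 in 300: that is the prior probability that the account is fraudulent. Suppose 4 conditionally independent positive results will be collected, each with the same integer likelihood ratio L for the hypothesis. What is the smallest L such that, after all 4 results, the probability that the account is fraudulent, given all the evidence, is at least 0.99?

Prior odds = (1/300)/(299/300) = 1/299.
Target odds = 0.99/0.01 = 99.
Need L⁴ ≥ 99 ÷ (1/299) = 29601.
13⁴ = 28561 < 29601 ≤ 38416 = 14⁴, so L = 14.

14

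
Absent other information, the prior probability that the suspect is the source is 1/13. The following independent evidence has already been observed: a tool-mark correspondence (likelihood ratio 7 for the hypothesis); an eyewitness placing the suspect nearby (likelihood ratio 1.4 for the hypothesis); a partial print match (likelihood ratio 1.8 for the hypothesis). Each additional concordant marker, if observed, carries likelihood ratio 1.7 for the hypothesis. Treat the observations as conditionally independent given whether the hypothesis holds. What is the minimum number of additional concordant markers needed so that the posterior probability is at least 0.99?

Prior odds = (1/13)/(12/13) = 1/12.
Combined Bayes factor of the evidence already in hand = 7 × 1.4 × 1.8 = 17.64.
Odds after that evidence = (1/12) × 17.64 = 1.47.
Target odds = 0.99/0.01 = 99.
Need 1.7ⁿ ≥ 99 ÷ 1.47 = 3300/49.
1.7⁷ = 410338673/10000000 falls short of 3300/49 but 1.7⁸ ≈69.7576 reaches it, so n = 8.

8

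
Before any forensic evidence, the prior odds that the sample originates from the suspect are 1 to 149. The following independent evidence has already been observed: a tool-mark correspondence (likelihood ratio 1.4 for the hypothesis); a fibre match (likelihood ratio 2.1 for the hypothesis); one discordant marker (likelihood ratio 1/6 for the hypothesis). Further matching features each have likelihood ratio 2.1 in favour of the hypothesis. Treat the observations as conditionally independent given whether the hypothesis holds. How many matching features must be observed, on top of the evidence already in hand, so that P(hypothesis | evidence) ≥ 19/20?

12

Prior odds = 1/149.
Combined Bayes factor of the evidence already in hand = 1.4 × 2.1 × (1/6) = 0.49.
Odds after that evidence = (1/149) × 0.49 = 49/14900.
Target odds = 0.95/0.05 = 19.
Need 2.1ⁿ ≥ 19 ÷ (49/14900) = 283100/49.
2.1¹¹ ≈3502.78 falls short of 283100/49 but 2.1¹² ≈7355.83 reaches it, so n = 12.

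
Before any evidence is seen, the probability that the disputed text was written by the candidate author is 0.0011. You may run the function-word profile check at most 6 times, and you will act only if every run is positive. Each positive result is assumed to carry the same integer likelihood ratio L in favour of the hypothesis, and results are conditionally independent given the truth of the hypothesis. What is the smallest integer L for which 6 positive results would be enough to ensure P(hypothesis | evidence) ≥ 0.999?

Prior odds = 0.0011/0.9989 = 11/9989.
Target odds = 0.999/0.001 = 999.
Need L⁶ ≥ 999 ÷ (11/9989) = 9979011/11.
9⁶ = 531441 < 9979011/11 ≤ 1000000 = 10⁶, so L = 10.

10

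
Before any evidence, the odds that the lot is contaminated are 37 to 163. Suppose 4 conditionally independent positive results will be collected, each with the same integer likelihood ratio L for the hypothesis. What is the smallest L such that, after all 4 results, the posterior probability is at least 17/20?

3

Prior odds = 37/163.
Target odds = 0.85/0.15 = 17/3.
Need L⁴ ≥ 17/3 ÷ (37/163) = 2771/111.
2⁴ = 16 < 2771/111 ≤ 81 = 3⁴, so L = 3.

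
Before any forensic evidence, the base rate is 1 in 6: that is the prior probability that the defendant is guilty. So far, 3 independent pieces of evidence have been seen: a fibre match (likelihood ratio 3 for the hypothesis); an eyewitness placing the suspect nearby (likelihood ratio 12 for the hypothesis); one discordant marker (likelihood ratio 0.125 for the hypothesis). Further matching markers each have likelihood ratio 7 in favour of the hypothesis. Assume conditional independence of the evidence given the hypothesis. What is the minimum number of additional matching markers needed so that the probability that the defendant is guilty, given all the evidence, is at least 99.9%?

4

Prior odds = (1/6)/(5/6) = 0.2.
Combined Bayes factor of the evidence already in hand = 3 × 12 × 0.125 = 4.5.
Odds after that evidence = 0.2 × 4.5 = 0.9.
Target odds = 0.999/0.001 = 999.
Need 7ⁿ ≥ 999 ÷ 0.9 = 1110.
7³ = 343 falls short of 1110 but 7⁴ = 2401 reaches it, so n = 4.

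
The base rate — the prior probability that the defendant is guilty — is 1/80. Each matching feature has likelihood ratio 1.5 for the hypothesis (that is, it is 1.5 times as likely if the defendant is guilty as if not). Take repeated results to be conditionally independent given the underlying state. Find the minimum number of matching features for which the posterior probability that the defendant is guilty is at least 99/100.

23

Prior odds = 0.0125/0.9875 = 1/79.
Likelihood ratio per matching feature = 1.5.
Target posterior odds = 0.99/0.01 = 99.
Need (1/79) × 1.5ⁿ ≥ 99, i.e. 1.5ⁿ ≥ 7821.
1.5²² ≈7481.83 falls short of 7821 but 1.5²³ ≈11222.7 reaches it, so n = 23.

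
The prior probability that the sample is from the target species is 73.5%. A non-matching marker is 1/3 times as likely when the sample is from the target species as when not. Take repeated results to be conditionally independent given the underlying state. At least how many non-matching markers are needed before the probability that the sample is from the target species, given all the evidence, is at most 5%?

Prior odds = 0.735/0.265 = 147/53.
Likelihood ratio per non-matching marker = 1/3.
Target posterior odds = 0.05/0.95 = 1/19.
Require (1/3)ⁿ ≤ 1/19 ÷ (147/53) = 53/2793.
(1/3)³ = 1/27 is still above 53/2793 but (1/3)⁴ = 1/81 is at or below it, so n = 4.

4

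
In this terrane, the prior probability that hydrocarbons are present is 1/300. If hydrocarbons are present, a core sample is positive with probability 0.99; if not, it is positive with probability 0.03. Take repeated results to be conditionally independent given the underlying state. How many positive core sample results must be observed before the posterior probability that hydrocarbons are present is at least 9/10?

Prior odds = (1/300)/(299/300) = 1/299.
Likelihood ratio of a positive = 0.99/0.03 = 33.
Target odds: 0.9 ÷ 0.1 = 9.
Require 33ⁿ ≥ 9 ÷ (1/299) = 2691.
33² = 1089 falls short of 2691 but 33³ = 35937 reaches it, so n = 3.

3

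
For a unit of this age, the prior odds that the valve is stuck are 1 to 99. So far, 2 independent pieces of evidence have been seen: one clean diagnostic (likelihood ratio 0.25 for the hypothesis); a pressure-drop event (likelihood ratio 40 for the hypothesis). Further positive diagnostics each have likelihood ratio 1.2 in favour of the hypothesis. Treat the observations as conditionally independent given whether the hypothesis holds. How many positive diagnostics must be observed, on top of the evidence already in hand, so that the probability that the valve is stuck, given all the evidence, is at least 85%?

23

Prior odds = 1/99.
Combined Bayes factor of the evidence already in hand = 0.25 × 40 = 10.
Odds after that evidence = (1/99) × 10 = 10/99.
Target odds = 0.85/0.15 = 17/3.
Need 1.2ⁿ ≥ 17/3 ÷ (10/99) = 56.1.
1.2²² ≈55.2061 falls short of 56.1 but 1.2²³ ≈66.2474 reaches it, so n = 23.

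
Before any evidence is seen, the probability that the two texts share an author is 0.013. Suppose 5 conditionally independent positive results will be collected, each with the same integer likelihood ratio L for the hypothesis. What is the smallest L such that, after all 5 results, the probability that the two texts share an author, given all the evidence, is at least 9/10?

4

Prior odds = 0.013/0.987 = 13/987.
Target odds = 0.9/0.1 = 9.
Need L⁵ ≥ 9 ÷ (13/987) = 8883/13.
3⁵ = 243 < 8883/13 ≤ 1024 = 4⁵, so L = 4.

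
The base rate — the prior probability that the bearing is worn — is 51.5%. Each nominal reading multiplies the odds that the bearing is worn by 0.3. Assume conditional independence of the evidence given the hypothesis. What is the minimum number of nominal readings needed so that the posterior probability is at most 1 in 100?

4

Prior odds: 0.515 ÷ 0.485 = 103/97.
Likelihood ratio per nominal reading = 0.3.
Target odds: 0.01 ÷ 0.99 = 1/99.
Need (103/97) × 0.3ⁿ ≤ 1/99, i.e. 0.3ⁿ ≤ 97/10197.
0.3³ = 0.027 is still above 97/10197 but 0.3⁴ = 0.0081 is at or below it, so n = 4.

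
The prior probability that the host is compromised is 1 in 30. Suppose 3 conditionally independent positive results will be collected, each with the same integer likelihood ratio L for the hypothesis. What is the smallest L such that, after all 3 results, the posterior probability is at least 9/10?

Prior odds = (1/30)/(29/30) = 1/29.
Target odds = 0.9/0.1 = 9.
Need L³ ≥ 9 ÷ (1/29) = 261.
6³ = 216 < 261 ≤ 343 = 7³, so L = 7.

7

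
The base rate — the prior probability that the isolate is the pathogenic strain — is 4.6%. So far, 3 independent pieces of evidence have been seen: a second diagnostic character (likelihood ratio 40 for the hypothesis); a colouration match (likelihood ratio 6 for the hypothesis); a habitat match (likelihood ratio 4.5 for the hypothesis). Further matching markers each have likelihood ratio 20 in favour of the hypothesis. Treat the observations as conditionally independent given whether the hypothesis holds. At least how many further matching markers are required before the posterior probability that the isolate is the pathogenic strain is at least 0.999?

Prior odds = 0.046/0.954 = 23/477.
Combined Bayes factor of the evidence already in hand = 40 × 6 × 4.5 = 1080.
Odds after that evidence = (23/477) × 1080 = 2760/53.
Target odds = 0.999/0.001 = 999.
Need 20ⁿ ≥ 999 ÷ (2760/53) = 17649/920.
20¹ = 20, which meets the required 17649/920; so n = 1.

1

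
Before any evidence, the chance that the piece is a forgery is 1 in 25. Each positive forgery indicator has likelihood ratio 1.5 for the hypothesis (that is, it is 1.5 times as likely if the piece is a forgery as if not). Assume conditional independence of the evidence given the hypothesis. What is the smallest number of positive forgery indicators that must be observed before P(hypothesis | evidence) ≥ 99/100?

Prior odds = 0.04/0.96 = 1/24.
Likelihood ratio per positive forgery indicator = 1.5.
Target odds: 0.99 ÷ 0.01 = 99.
Need (1/24) × 1.5ⁿ ≥ 99, i.e. 1.5ⁿ ≥ 2376.
1.5¹⁹ ≈2216.84 falls short of 2376 but 1.5²⁰ ≈3325.26 reaches it, so n = 20.

20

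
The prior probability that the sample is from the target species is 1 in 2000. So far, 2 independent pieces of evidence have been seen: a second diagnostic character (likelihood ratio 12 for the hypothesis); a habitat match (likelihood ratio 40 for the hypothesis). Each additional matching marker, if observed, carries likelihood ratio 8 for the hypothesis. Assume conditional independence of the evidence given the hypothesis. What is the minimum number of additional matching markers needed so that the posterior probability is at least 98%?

Prior odds = 0.0005/0.9995 = 1/1999.
Combined Bayes factor of the evidence already in hand = 12 × 40 = 480.
Odds after that evidence = (1/1999) × 480 = 480/1999.
Target odds = 0.98/0.02 = 49.
Need 8ⁿ ≥ 49 ÷ (480/1999) = 97951/480.
8² = 64 falls short of 97951/480 but 8³ = 512 reaches it, so n = 3.

3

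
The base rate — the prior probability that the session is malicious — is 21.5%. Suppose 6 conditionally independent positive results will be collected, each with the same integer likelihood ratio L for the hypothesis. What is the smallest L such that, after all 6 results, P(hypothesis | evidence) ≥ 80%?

2

Prior odds = 0.215/0.785 = 43/157.
Target odds = 0.8/0.2 = 4.
Need L⁶ ≥ 4 ÷ (43/157) = 628/43.
1⁶ = 1 < 628/43 ≤ 64 = 2⁶, so L = 2.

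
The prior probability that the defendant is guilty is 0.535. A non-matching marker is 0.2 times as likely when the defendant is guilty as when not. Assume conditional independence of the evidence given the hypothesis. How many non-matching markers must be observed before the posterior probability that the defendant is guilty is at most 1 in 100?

3

Prior odds = 0.535/0.465 = 107/93.
Likelihood ratio per non-matching marker = 0.2.
Target odds: 0.01 ÷ 0.99 = 1/99.
Require 0.2ⁿ ≤ 1/99 ÷ (107/93) = 31/3531.
0.2² = 0.04 is still above 31/3531 but 0.2³ = 0.008 is at or below it, so n = 3.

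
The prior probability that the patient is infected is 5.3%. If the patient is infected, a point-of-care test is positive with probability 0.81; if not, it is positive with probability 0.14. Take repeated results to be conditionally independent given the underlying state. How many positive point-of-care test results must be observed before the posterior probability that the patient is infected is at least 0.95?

Prior odds = 0.053/0.947 = 53/947.
Likelihood ratio of a positive = 0.81/0.14 = 81/14.
Target posterior odds = 0.95/0.05 = 19.
Need (53/947) × (81/14)ⁿ ≥ 19, i.e. (81/14)ⁿ ≥ 17993/53.
(81/14)³ = 531441/2744 falls short of 17993/53 but (81/14)⁴ = 43046721/38416 reaches it, so n = 4.

4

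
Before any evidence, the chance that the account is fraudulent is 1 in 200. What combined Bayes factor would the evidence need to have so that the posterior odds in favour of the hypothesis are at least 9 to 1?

1791

Prior odds = 0.005/0.995 = 1/199.
Target odds = 9.
Required Bayes factor = 9 ÷ (1/199) = 1791.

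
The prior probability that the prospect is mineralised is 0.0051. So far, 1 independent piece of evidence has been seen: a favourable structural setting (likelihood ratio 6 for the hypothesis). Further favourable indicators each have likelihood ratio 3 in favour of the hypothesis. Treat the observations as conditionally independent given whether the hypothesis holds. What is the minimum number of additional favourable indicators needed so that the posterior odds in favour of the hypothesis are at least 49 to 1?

7

Prior odds = 0.0051/0.9949 = 51/9949.
Bayes factor of the evidence already in hand = 6.
Odds after that evidence = (51/9949) × 6 = 306/9949.
Target odds = 49.
Need 3ⁿ ≥ 49 ÷ (306/9949) = 487501/306.
3⁶ = 729 falls short of 487501/306 but 3⁷ = 2187 reaches it, so n = 7.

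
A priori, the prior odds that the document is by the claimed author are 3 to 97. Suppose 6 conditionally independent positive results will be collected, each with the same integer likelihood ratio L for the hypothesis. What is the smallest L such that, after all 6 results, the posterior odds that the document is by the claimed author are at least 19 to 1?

Prior odds = 3/97.
Target odds = 19.
Need L⁶ ≥ 19 ÷ (3/97) = 1843/3.
2⁶ = 64 < 1843/3 ≤ 729 = 3⁶, so L = 3.

3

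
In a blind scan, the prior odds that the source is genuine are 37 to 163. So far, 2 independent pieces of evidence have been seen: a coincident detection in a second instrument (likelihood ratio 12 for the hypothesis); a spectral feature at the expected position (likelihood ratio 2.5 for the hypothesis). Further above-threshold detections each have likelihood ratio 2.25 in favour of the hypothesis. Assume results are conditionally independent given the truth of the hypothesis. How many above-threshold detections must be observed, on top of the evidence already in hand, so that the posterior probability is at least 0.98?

Prior odds = 37/163.
Combined Bayes factor of the evidence already in hand = 12 × 2.5 = 30.
Odds after that evidence = (37/163) × 30 = 1110/163.
Target odds = 0.98/0.02 = 49.
Need 2.25ⁿ ≥ 49 ÷ (1110/163) = 7987/1110.
2.25² = 5.0625 falls short of 7987/1110 but 2.25³ = 11.390625 reaches it, so n = 3.

3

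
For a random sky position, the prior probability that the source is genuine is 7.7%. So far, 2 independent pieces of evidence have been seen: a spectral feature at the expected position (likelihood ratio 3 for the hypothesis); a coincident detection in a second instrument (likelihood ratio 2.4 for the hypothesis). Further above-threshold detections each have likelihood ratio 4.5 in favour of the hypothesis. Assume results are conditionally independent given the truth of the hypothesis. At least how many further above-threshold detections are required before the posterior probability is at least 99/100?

4

Prior odds = 0.077/0.923 = 77/923.
Combined Bayes factor of the evidence already in hand = 3 × 2.4 = 7.2.
Odds after that evidence = (77/923) × 7.2 = 2772/4615.
Target odds = 0.99/0.01 = 99.
Need 4.5ⁿ ≥ 99 ÷ (2772/4615) = 4615/28.
4.5³ = 91.125 falls short of 4615/28 but 4.5⁴ = 410.0625 reaches it, so n = 4.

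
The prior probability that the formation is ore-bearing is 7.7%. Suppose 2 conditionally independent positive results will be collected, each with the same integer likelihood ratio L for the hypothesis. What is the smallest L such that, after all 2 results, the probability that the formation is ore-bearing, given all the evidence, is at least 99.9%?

Prior odds = 0.077/0.923 = 77/923.
Target odds = 0.999/0.001 = 999.
Need L² ≥ 999 ÷ (77/923) = 922077/77.
109² = 11881 < 922077/77 ≤ 12100 = 110², so L = 110.

110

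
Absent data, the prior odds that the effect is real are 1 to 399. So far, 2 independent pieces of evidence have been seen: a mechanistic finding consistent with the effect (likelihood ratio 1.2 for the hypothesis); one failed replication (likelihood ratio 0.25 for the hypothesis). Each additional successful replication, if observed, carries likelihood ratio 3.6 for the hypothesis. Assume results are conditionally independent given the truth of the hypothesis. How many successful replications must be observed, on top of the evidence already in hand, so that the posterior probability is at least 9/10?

8

Prior odds = 1/399.
Combined Bayes factor of the evidence already in hand = 1.2 × 0.25 = 0.3.
Odds after that evidence = (1/399) × 0.3 = 1/1330.
Target odds = 0.9/0.1 = 9.
Need 3.6ⁿ ≥ 9 ÷ (1/1330) = 11970.
3.6⁷ = 612220032/78125 falls short of 11970 but 3.6⁸ ≈28211.1 reaches it, so n = 8.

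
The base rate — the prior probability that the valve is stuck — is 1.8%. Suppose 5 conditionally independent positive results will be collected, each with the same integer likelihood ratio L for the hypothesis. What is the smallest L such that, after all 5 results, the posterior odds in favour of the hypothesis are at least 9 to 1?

4

Prior odds = 0.018/0.982 = 9/491.
Target odds = 9.
Need L⁵ ≥ 9 ÷ (9/491) = 491.
3⁵ = 243 < 491 ≤ 1024 = 4⁵, so L = 4.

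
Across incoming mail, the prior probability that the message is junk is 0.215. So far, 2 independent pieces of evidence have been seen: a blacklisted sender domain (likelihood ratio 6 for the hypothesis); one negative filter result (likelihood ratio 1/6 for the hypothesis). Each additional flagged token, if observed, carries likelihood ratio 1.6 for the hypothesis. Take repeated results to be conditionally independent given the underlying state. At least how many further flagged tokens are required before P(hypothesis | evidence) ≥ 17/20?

Prior odds = 0.215/0.785 = 43/157.
Combined Bayes factor of the evidence already in hand = 6 × (1/6) = 1.
Odds after that evidence = (43/157) × 1 = 43/157.
Target odds = 0.85/0.15 = 17/3.
Need 1.6ⁿ ≥ 17/3 ÷ (43/157) = 2669/129.
1.6⁶ = 262144/15625 falls short of 2669/129 but 1.6⁷ = 2097152/78125 reaches it, so n = 7.

7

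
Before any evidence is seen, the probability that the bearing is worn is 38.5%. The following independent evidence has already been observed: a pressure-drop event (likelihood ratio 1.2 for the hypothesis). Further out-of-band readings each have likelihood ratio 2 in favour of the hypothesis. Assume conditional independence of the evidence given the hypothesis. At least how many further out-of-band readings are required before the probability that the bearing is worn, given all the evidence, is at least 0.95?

Prior odds = 0.385/0.615 = 77/123.
Bayes factor of the evidence already in hand = 1.2.
Odds after that evidence = (77/123) × 1.2 = 154/205.
Target odds = 0.95/0.05 = 19.
Need 2ⁿ ≥ 19 ÷ (154/205) = 3895/154.
2⁴ = 16 falls short of 3895/154 but 2⁵ = 32 reaches it, so n = 5.

5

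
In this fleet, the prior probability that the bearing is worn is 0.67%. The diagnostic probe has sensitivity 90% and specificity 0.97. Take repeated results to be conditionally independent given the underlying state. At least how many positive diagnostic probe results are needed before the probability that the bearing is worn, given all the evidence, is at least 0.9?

Prior odds = 0.0067/0.9933 = 67/9933.
False-positive rate = 1 − 0.97 = 0.03; likelihood ratio of a positive = 0.9/0.03 = 30.
Target posterior odds = 0.9/0.1 = 9.
Need (67/9933) × 30ⁿ ≥ 9, i.e. 30ⁿ ≥ 89397/67.
30² = 900 falls short of 89397/67 but 30³ = 27000 reaches it, so n = 3.

3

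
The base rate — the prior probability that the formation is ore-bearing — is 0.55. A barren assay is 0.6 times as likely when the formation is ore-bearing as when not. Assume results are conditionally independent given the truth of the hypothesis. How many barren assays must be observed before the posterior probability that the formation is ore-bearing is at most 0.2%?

13

Prior odds = 0.55/0.45 = 11/9.
Likelihood ratio per barren assay = 0.6.
Target odds: 0.002 ÷ 0.998 = 1/499.
Require 0.6ⁿ ≤ 1/499 ÷ (11/9) = 9/5489.
0.6¹² = 531441/244140625 is still above 9/5489 but 0.6¹³ ≈0.00130607 is at or below it, so n = 13.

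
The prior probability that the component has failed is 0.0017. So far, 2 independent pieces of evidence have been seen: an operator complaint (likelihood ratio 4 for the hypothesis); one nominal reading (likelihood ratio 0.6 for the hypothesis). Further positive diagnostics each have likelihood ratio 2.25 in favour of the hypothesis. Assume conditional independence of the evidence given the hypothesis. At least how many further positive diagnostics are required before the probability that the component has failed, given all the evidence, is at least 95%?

Prior odds = 0.0017/0.9983 = 17/9983.
Combined Bayes factor of the evidence already in hand = 4 × 0.6 = 2.4.
Odds after that evidence = (17/9983) × 2.4 = 204/49915.
Target odds = 0.95/0.05 = 19.
Need 2.25ⁿ ≥ 19 ÷ (204/49915) = 948385/204.
2.25¹⁰ ≈3325.26 falls short of 948385/204 but 2.25¹¹ ≈7481.83 reaches it, so n = 11.

11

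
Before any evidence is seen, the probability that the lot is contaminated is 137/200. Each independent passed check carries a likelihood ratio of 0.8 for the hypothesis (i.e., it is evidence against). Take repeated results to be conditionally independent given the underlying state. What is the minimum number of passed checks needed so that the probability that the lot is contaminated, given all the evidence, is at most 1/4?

9

Prior odds = 0.685/0.315 = 137/63.
Likelihood ratio per passed check = 0.8.
Target posterior odds = 0.25/0.75 = 1/3.
Need (137/63) × 0.8ⁿ ≤ 1/3, i.e. 0.8ⁿ ≤ 21/137.
0.8⁸ = 65536/390625 is still above 21/137 but 0.8⁹ = 262144/1953125 is at or below it, so n = 9.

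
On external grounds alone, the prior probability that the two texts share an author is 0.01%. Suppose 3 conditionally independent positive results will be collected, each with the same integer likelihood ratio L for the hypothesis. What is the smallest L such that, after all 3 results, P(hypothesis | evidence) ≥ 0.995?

Prior odds = 0.0001/0.9999 = 1/9999.
Target odds = 0.995/0.005 = 199.
Need L³ ≥ 199 ÷ (1/9999) = 1989801.
125³ = 1953125 < 1989801 ≤ 2000376 = 126³, so L = 126.

126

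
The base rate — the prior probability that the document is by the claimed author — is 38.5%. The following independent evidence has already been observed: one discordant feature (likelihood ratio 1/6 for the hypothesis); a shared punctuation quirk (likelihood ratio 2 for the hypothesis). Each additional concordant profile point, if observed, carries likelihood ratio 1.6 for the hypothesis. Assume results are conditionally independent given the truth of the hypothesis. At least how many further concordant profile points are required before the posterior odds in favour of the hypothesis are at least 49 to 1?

Prior odds = 0.385/0.615 = 77/123.
Combined Bayes factor of the evidence already in hand = (1/6) × 2 = 1/3.
Odds after that evidence = (77/123) × 1/3 = 77/369.
Target odds = 49.
Need 1.6ⁿ ≥ 49 ÷ (77/369) = 2583/11.
1.6¹¹ ≈175.922 falls short of 2583/11 but 1.6¹² ≈281.475 reaches it, so n = 12.

12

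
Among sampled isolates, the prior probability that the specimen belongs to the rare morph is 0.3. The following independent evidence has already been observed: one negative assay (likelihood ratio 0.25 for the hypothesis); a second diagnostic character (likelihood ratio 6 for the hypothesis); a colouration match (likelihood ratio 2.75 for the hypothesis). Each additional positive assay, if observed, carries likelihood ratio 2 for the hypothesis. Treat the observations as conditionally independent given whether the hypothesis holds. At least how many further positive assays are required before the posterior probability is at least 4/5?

2

Prior odds = 0.3/0.7 = 3/7.
Combined Bayes factor of the evidence already in hand = 0.25 × 6 × 2.75 = 4.125.
Odds after that evidence = (3/7) × 4.125 = 99/56.
Target odds = 0.8/0.2 = 4.
Need 2ⁿ ≥ 4 ÷ (99/56) = 224/99.
2¹ = 2 falls short of 224/99 but 2² = 4 reaches it, so n = 2.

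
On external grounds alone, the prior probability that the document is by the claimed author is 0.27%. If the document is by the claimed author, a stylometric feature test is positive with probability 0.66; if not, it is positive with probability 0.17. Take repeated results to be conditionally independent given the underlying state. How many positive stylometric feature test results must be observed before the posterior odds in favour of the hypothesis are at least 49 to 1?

8

Prior odds: 0.0027 ÷ 0.9973 = 27/9973.
Likelihood ratio of a positive = 0.66/0.17 = 66/17.
Target odds = 49.
Require (66/17)ⁿ ≥ 49 ÷ (27/9973) = 488677/27.
(66/17)⁷ ≈13294.3 falls short of 488677/27 but (66/17)⁸ ≈51613.1 reaches it, so n = 8.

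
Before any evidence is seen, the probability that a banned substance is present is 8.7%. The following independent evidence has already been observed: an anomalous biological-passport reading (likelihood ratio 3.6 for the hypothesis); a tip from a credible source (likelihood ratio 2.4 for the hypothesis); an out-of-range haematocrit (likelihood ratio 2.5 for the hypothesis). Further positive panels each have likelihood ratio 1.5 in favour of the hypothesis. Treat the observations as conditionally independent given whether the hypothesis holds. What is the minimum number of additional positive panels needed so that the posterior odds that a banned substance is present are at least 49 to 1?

8

Prior odds = 0.087/0.913 = 87/913.
Combined Bayes factor of the evidence already in hand = 3.6 × 2.4 × 2.5 = 21.6.
Odds after that evidence = (87/913) × 21.6 = 9396/4565.
Target odds = 49.
Need 1.5ⁿ ≥ 49 ÷ (9396/4565) = 223685/9396.
1.5⁷ = 17.0859375 falls short of 223685/9396 but 1.5⁸ = 25.62890625 reaches it, so n = 8.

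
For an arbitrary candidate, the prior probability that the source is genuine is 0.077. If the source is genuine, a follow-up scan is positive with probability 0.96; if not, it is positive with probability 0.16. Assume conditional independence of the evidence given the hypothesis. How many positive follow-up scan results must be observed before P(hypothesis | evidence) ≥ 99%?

Prior odds = 0.077/0.923 = 77/923.
Likelihood ratio of a positive = 0.96/0.16 = 6.
Target odds: 0.99 ÷ 0.01 = 99.
Need (77/923) × 6ⁿ ≥ 99, i.e. 6ⁿ ≥ 8307/7.
6³ = 216 falls short of 8307/7 but 6⁴ = 1296 reaches it, so n = 4.

4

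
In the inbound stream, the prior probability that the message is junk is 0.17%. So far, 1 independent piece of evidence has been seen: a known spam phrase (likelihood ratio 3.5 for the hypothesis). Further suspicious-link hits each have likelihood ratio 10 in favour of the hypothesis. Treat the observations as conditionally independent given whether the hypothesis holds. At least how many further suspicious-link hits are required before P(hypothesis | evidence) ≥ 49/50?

4

Prior odds = 0.0017/0.9983 = 17/9983.
Bayes factor of the evidence already in hand = 3.5.
Odds after that evidence = (17/9983) × 3.5 = 119/19966.
Target odds = 0.98/0.02 = 49.
Need 10ⁿ ≥ 49 ÷ (119/19966) = 139762/17.
10³ = 1000 falls short of 139762/17 but 10⁴ = 10000 reaches it, so n = 4.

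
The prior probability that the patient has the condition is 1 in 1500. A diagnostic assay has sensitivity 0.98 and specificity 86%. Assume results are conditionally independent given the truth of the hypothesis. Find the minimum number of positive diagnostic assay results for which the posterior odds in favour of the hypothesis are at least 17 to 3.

5

Prior odds = (1/1500)/(1499/1500) = 1/1499.
False-positive rate = 1 − 0.86 = 0.14; likelihood ratio of a positive = 0.98/0.14 = 7.
Target odds = 17/3.
Need (1/1499) × 7ⁿ ≥ 17/3, i.e. 7ⁿ ≥ 25483/3.
7⁴ = 2401 falls short of 25483/3 but 7⁵ = 16807 reaches it, so n = 5.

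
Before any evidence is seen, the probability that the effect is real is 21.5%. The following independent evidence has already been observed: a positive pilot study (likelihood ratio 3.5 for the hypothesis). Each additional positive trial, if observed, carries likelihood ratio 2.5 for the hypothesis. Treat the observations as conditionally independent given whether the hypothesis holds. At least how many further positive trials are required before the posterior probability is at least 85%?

Prior odds = 0.215/0.785 = 43/157.
Bayes factor of the evidence already in hand = 3.5.
Odds after that evidence = (43/157) × 3.5 = 301/314.
Target odds = 0.85/0.15 = 17/3.
Need 2.5ⁿ ≥ 17/3 ÷ (301/314) = 5338/903.
2.5¹ = 2.5 falls short of 5338/903 but 2.5² = 6.25 reaches it, so n = 2.

2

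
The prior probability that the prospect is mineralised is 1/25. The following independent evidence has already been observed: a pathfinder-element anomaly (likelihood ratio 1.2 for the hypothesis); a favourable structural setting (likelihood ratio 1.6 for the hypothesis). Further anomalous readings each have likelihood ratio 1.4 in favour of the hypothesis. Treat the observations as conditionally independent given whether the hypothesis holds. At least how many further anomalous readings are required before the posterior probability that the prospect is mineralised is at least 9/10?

15

Prior odds = 0.04/0.96 = 1/24.
Combined Bayes factor of the evidence already in hand = 1.2 × 1.6 = 1.92.
Odds after that evidence = (1/24) × 1.92 = 0.08.
Target odds = 0.9/0.1 = 9.
Need 1.4ⁿ ≥ 9 ÷ 0.08 = 112.5.
1.4¹⁴ ≈111.12 falls short of 112.5 but 1.4¹⁵ ≈155.568 reaches it, so n = 15.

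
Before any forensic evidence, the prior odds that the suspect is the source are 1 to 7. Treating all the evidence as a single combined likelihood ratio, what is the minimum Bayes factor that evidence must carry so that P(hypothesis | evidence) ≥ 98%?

343

Prior odds = 1/7.
Target odds = 0.98/0.02 = 49.
Required Bayes factor = 49 ÷ (1/7) = 343.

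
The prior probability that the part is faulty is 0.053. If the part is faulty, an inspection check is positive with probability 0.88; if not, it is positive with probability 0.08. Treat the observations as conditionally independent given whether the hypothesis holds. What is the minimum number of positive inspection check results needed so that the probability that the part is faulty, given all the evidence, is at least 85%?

Prior odds: 0.053 ÷ 0.947 = 53/947.
Likelihood ratio of a positive = 0.88/0.08 = 11.
Target posterior odds = 0.85/0.15 = 17/3.
Require 11ⁿ ≥ 17/3 ÷ (53/947) = 16099/159.
11¹ = 11 falls short of 16099/159 but 11² = 121 reaches it, so n = 2.

2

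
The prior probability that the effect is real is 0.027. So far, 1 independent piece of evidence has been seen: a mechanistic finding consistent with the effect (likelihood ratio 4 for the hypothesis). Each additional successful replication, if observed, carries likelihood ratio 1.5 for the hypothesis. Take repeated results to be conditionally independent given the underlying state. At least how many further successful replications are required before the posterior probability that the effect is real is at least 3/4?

9

Prior odds = 0.027/0.973 = 27/973.
Bayes factor of the evidence already in hand = 4.
Odds after that evidence = (27/973) × 4 = 108/973.
Target odds = 0.75/0.25 = 3.
Need 1.5ⁿ ≥ 3 ÷ (108/973) = 973/36.
1.5⁸ = 25.62890625 falls short of 973/36 but 1.5⁹ = 19683/512 reaches it, so n = 9.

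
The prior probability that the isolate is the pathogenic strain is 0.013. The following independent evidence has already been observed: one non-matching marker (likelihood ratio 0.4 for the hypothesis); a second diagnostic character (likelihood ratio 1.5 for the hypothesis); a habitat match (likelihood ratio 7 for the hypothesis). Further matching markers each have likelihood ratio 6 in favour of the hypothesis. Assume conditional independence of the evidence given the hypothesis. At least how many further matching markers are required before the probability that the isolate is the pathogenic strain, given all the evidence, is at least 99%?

5

Prior odds = 0.013/0.987 = 13/987.
Combined Bayes factor of the evidence already in hand = 0.4 × 1.5 × 7 = 4.2.
Odds after that evidence = (13/987) × 4.2 = 13/235.
Target odds = 0.99/0.01 = 99.
Need 6ⁿ ≥ 99 ÷ (13/235) = 23265/13.
6⁴ = 1296 falls short of 23265/13 but 6⁵ = 7776 reaches it, so n = 5.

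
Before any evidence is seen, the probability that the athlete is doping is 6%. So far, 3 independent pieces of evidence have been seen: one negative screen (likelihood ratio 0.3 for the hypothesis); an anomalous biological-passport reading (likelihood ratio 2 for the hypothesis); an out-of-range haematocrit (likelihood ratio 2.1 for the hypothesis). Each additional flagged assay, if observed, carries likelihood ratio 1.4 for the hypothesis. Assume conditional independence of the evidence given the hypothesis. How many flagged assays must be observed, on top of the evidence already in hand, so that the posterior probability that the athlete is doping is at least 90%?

15

Prior odds = 0.06/0.94 = 3/47.
Combined Bayes factor of the evidence already in hand = 0.3 × 2 × 2.1 = 1.26.
Odds after that evidence = (3/47) × 1.26 = 189/2350.
Target odds = 0.9/0.1 = 9.
Need 1.4ⁿ ≥ 9 ÷ (189/2350) = 2350/21.
1.4¹⁴ ≈111.12 falls short of 2350/21 but 1.4¹⁵ ≈155.568 reaches it, so n = 15.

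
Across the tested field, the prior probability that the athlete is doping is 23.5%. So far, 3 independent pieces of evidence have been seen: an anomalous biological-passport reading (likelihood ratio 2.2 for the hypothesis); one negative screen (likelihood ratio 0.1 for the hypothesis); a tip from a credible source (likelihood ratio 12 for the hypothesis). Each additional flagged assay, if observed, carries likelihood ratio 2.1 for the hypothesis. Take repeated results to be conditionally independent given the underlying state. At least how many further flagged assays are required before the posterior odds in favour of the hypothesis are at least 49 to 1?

6

Prior odds = 0.235/0.765 = 47/153.
Combined Bayes factor of the evidence already in hand = 2.2 × 0.1 × 12 = 2.64.
Odds after that evidence = (47/153) × 2.64 = 1034/1275.
Target odds = 49.
Need 2.1ⁿ ≥ 49 ÷ (1034/1275) = 62475/1034.
2.1⁵ = 4084101/100000 falls short of 62475/1034 but 2.1⁶ = 85766121/1000000 reaches it, so n = 6.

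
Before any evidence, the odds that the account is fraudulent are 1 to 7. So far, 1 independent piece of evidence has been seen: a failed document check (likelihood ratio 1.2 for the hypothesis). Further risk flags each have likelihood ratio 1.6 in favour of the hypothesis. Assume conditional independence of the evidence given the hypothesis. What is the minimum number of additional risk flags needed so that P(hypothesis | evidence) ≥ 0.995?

Prior odds = 1/7.
Bayes factor of the evidence already in hand = 1.2.
Odds after that evidence = (1/7) × 1.2 = 6/35.
Target odds = 0.995/0.005 = 199.
Need 1.6ⁿ ≥ 199 ÷ (6/35) = 6965/6.
1.6¹⁵ ≈1152.92 falls short of 6965/6 but 1.6¹⁶ ≈1844.67 reaches it, so n = 16.

16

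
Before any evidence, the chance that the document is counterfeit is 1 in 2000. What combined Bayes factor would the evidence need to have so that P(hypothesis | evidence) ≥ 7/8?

Prior odds = 0.0005/0.9995 = 1/1999.
Target odds = 0.875/0.125 = 7.
Required Bayes factor = 7 ÷ (1/1999) = 13993.

13993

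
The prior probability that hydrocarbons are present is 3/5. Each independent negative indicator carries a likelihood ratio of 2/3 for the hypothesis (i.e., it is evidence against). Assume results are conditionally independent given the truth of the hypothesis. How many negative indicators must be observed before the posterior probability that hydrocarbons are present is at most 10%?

Prior odds = 0.6/0.4 = 1.5.
Likelihood ratio per negative indicator = 2/3.
Target posterior odds = 0.1/0.9 = 1/9.
Require (2/3)ⁿ ≤ 1/9 ÷ 1.5 = 2/27.
(2/3)⁶ = 64/729 is still above 2/27 but (2/3)⁷ = 128/2187 is at or below it, so n = 7.

7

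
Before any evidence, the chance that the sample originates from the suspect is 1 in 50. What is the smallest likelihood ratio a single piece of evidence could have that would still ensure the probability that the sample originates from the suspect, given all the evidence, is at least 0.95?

931

Prior odds = 0.02/0.98 = 1/49.
Target odds = 0.95/0.05 = 19.
Required Bayes factor = 19 ÷ (1/49) = 931.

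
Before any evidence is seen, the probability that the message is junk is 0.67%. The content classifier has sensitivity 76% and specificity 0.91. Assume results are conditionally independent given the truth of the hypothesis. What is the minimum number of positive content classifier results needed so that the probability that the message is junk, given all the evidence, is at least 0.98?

5

Prior odds = 0.0067/0.9933 = 67/9933.
False-positive rate = 1 − 0.91 = 0.09; likelihood ratio of a positive = 0.76/0.09 = 76/9.
Target odds: 0.98 ÷ 0.02 = 49.
Require (76/9)ⁿ ≥ 49 ÷ (67/9933) = 486717/67.
(76/9)⁴ = 33362176/6561 falls short of 486717/67 but (76/9)⁵ ≈42939.3 reaches it, so n = 5.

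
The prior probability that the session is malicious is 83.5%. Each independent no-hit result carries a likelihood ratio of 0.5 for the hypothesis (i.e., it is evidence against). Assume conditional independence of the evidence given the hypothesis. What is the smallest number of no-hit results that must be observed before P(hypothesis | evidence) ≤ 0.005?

Prior odds = 0.835/0.165 = 167/33.
Likelihood ratio per no-hit result = 0.5.
Target odds: 0.005 ÷ 0.995 = 1/199.
Require 0.5ⁿ ≤ 1/199 ÷ (167/33) = 33/33233.
0.5⁹ = 0.001953125 is still above 33/33233 but 0.5¹⁰ = 1/1024 is at or below it, so n = 10.

10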